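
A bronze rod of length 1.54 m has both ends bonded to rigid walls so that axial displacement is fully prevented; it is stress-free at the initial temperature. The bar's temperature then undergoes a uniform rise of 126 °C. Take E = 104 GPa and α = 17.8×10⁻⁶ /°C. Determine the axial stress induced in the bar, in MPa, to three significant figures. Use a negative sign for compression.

Free thermal expansion αLΔT = 17.8e-6 · 1540 · 126 = 3.454 mm.
The walls impose strain ε = −(3.454)/1540 = -2.2428e-03; σ = Eε = 104000 · -2.2428e-03 = -233.3 MPa.

-233 MPa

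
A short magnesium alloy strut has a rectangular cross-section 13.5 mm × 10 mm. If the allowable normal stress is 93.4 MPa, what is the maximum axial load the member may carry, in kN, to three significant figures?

12.6 kN

A = 135 mm².
P_max = σ_allow · A = 93.4 · 135 = 12610 N = 12.61 kN.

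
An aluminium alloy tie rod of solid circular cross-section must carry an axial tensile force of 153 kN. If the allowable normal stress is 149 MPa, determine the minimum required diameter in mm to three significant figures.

Required area A ≥ P/σ_allow = 153000/149 = 1027 mm².
For a solid circular section, d ≥ √(4A/π) = 36.16 mm.

36.2 mm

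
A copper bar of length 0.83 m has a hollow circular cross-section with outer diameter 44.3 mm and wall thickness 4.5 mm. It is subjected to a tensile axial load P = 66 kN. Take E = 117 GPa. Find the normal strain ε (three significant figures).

0.00100

A = 562.7 mm².
σ = N/A = 117.3 MPa; ε = σ/E = 117.3/117000 = 1.003e-03.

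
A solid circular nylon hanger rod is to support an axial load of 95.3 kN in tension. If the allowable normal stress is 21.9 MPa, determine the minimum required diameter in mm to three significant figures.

74.4 mm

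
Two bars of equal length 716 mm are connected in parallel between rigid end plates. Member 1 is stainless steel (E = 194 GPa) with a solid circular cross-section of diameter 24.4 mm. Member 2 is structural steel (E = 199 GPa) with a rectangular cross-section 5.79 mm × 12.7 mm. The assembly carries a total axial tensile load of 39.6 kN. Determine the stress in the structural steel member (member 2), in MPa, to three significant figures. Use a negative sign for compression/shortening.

74.8 MPa

A_1 = 467.6 mm².
A_2 = 73.53 mm².
Equal strain + equilibrium ⇒ each member carries load in proportion to AE: A₁E₁ = 90710000 N, A₂E₂ = 14630000 N, ΣAE = 105300000 N.
σ₂ = P·E₂/ΣAE = 39600·199000/105300000 = 74.8 MPa.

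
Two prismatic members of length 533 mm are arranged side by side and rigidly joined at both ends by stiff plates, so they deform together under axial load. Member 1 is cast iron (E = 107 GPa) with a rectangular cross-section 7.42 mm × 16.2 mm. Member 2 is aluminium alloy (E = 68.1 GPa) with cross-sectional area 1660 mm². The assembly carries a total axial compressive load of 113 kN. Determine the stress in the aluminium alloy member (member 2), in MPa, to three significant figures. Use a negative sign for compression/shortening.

-61.1 MPa

A_1 = 120.2 mm².
Equal strain + equilibrium ⇒ each member carries load in proportion to AE: A₁E₁ = 12860000 N, A₂E₂ = 113000000 N, ΣAE = 125900000 N.
σ₂ = P·E₂/ΣAE = -113000·68100/125900000 = -61.12 MPa.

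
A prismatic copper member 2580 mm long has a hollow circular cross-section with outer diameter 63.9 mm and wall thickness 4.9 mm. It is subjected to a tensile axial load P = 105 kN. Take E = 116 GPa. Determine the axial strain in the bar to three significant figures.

9.97e-04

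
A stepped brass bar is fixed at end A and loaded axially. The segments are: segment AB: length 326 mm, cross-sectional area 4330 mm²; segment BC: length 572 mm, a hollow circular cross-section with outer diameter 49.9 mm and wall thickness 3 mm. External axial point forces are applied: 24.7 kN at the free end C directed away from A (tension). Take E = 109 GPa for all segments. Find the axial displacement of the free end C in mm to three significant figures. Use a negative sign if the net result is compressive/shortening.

0.310 mm

Internal axial forces (sectioning from the free end, tension +): N_BC = 24.7 kN, N_AB = 24.7 kN.
A_BC = 442 mm².
δ_AB = 24700·326/(4330·109000) = 0.01706 mm
δ_BC = 24700·572/(442·109000) = 0.2932 mm
δ = Σδ_i = 0.3103 mm.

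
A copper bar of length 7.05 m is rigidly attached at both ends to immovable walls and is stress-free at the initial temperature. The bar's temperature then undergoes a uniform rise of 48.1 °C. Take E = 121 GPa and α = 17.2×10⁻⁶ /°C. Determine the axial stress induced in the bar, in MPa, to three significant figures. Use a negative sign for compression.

Free thermal expansion αLΔT = 17.2e-6 · 7050 · 48.1 = 5.833 mm.
The walls impose strain ε = −(5.833)/7050 = -8.2732e-04; σ = Eε = 121000 · -8.2732e-04 = -100.1 MPa.

-100 MPa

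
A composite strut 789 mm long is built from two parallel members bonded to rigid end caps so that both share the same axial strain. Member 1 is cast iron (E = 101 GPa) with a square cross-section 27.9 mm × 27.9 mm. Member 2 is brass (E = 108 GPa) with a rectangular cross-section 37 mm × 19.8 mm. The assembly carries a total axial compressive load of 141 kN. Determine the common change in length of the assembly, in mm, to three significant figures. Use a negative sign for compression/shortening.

-0.705 mm

A_1 = 778.4 mm².
A_2 = 732.6 mm².
Equal strain + equilibrium ⇒ each member carries load in proportion to AE: A₁E₁ = 78620000 N, A₂E₂ = 79120000 N, ΣAE = 157700000 N.
δ = PL/ΣAE = -141000·789/157700000 = -0.7053 mm.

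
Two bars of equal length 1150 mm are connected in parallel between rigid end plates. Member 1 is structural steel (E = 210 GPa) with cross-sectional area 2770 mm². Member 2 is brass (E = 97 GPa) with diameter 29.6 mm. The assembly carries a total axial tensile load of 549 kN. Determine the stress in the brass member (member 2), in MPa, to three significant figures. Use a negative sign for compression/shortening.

82.1 MPa

A_2 = 688.1 mm².
Equal strain + equilibrium ⇒ each member carries load in proportion to AE: A₁E₁ = 581700000 N, A₂E₂ = 66750000 N, ΣAE = 648400000 N.
σ₂ = P·E₂/ΣAE = 549000·97000/648400000 = 82.12 MPa.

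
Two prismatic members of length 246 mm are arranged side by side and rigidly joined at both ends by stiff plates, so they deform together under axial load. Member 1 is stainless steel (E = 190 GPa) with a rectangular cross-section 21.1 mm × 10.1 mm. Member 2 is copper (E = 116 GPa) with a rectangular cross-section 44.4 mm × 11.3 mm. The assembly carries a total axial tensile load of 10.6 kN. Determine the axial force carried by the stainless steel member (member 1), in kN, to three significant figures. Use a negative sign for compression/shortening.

4.35 kN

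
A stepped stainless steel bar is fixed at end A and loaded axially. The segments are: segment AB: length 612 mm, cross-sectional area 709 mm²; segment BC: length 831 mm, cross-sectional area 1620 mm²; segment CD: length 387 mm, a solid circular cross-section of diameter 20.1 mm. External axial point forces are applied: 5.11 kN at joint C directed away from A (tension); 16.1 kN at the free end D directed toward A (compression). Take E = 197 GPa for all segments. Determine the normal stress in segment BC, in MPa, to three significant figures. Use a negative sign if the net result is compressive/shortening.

Internal axial forces (sectioning from the free end, tension +): N_CD = -16.1 kN, N_BC = -10.99 kN, N_AB = -10.99 kN.
σ_BC = N_BC/A_BC = -10990/1620 = -6.784 MPa.

-6.78 MPa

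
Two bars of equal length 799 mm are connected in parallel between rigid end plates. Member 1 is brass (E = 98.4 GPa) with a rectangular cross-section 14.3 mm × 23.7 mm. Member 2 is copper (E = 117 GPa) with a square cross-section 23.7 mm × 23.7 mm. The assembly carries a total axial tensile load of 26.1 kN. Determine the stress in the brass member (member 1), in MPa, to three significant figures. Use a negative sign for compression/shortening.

25.9 MPa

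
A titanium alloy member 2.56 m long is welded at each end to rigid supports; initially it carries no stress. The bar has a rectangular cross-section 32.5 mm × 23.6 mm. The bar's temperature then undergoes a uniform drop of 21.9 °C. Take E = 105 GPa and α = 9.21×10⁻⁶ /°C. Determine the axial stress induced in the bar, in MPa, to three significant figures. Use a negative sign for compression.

21.2 MPa

Free thermal expansion αLΔT = 9.21e-6 · 2560 · -21.9 = -0.5163 mm.
The walls impose strain ε = −(-0.5163)/2560 = 2.0170e-04; σ = Eε = 105000 · 2.0170e-04 = 21.18 MPa.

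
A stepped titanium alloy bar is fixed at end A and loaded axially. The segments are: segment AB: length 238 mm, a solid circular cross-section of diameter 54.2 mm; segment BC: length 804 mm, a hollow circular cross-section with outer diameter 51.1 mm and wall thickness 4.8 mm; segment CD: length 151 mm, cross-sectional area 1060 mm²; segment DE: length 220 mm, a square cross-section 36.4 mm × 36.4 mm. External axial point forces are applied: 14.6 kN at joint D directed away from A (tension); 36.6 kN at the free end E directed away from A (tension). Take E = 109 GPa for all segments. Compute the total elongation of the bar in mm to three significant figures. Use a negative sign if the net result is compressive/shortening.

Internal axial forces (sectioning from the free end, tension +): N_DE = 36.6 kN, N_CD = 51.2 kN, N_BC = 51.2 kN, N_AB = 51.2 kN.
A_AB = 2307 mm².
A_BC = 698.2 mm².
A_DE = 1325 mm².
δ_AB = 51200·238/(2307·109000) = 0.04845 mm
δ_BC = 51200·804/(698.2·109000) = 0.5409 mm
δ_CD = 51200·151/(1060·109000) = 0.06691 mm
δ_DE = 36600·220/(1325·109000) = 0.05575 mm
δ = Σδ_i = 0.712 mm.

0.712 mm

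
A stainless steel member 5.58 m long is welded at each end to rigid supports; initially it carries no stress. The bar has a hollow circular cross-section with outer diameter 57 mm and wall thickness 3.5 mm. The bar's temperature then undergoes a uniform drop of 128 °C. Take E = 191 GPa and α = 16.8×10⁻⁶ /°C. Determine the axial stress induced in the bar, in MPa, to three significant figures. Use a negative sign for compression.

Free thermal expansion αLΔT = 16.8e-6 · 5580 · -128 = -12 mm.
The walls impose strain ε = −(-12)/5580 = 2.1504e-03; σ = Eε = 191000 · 2.1504e-03 = 410.7 MPa.

411 MPa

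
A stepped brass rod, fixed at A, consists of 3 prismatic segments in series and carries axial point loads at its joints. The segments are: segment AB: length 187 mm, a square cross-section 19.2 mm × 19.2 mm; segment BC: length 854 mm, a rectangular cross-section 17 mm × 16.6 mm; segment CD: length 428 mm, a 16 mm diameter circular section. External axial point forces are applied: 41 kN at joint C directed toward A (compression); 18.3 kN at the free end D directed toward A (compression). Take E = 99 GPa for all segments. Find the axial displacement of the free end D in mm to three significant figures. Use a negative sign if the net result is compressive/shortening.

Internal axial forces (sectioning from the free end, tension +): N_CD = -18.3 kN, N_BC = -59.3 kN, N_AB = -59.3 kN.
A_AB = 368.6 mm².
A_BC = 282.2 mm².
A_CD = 201.1 mm².
δ_AB = -59300·187/(368.6·99000) = -0.3038 mm
δ_BC = -59300·854/(282.2·99000) = -1.813 mm
δ_CD = -18300·428/(201.1·99000) = -0.3935 mm
δ = Σδ_i = -2.51 mm.

-2.51 mm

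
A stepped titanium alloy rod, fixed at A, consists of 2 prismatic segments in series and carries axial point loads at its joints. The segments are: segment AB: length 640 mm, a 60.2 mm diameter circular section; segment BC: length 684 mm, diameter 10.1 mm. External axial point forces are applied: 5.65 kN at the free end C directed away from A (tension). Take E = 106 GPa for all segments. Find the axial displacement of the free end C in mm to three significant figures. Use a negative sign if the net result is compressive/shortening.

0.467 mm

Internal axial forces (sectioning from the free end, tension +): N_BC = 5.65 kN, N_AB = 5.65 kN.
A_AB = 2846 mm².
A_BC = 80.12 mm².
δ_AB = 5650·640/(2846·106000) = 0.01199 mm
δ_BC = 5650·684/(80.12·106000) = 0.4551 mm
δ = Σδ_i = 0.467 mm.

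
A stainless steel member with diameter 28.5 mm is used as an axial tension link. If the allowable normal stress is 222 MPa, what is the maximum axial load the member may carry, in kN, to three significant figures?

A = 637.9 mm².
P_max = σ_allow · A = 222 · 637.9 = 141600 N = 141.6 kN.

142 kN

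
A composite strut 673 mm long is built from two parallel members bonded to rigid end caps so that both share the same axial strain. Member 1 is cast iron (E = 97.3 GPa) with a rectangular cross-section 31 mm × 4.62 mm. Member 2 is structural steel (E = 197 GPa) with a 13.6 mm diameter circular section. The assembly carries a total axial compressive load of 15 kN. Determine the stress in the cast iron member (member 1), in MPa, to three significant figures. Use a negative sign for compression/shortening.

-34.3 MPa

A_1 = 143.2 mm².
A_2 = 145.3 mm².
Equal strain + equilibrium ⇒ each member carries load in proportion to AE: A₁E₁ = 13940000 N, A₂E₂ = 28620000 N, ΣAE = 42550000 N.
σ₁ = P·E₁/ΣAE = -15000·97300/42550000 = -34.3 MPa.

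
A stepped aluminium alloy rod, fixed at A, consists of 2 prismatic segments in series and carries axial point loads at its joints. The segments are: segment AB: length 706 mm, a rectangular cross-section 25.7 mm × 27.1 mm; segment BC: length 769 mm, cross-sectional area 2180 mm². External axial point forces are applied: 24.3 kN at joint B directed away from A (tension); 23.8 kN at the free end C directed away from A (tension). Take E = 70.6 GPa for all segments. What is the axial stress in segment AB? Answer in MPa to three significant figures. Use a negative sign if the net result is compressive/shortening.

Internal axial forces (sectioning from the free end, tension +): N_BC = 23.8 kN, N_AB = 48.1 kN.
A_AB = 696.5 mm².
σ_AB = N_AB/A_AB = 48100/696.5 = 69.06 MPa.

69.1 MPa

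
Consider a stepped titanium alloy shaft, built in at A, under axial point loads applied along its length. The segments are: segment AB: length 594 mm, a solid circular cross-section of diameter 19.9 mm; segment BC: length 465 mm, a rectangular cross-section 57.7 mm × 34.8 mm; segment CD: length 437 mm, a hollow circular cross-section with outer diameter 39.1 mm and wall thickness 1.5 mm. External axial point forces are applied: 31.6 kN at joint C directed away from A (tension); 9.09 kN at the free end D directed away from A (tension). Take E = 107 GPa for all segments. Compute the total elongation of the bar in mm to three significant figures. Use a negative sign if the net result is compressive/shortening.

Internal axial forces (sectioning from the free end, tension +): N_CD = 9.09 kN, N_BC = 40.69 kN, N_AB = 40.69 kN.
A_AB = 311 mm².
A_BC = 2008 mm².
A_CD = 177.2 mm².
δ_AB = 40690·594/(311·107000) = 0.7263 mm
δ_BC = 40690·465/(2008·107000) = 0.08806 mm
δ_CD = 9090·437/(177.2·107000) = 0.2095 mm
δ = Σδ_i = 1.024 mm.

1.02 mm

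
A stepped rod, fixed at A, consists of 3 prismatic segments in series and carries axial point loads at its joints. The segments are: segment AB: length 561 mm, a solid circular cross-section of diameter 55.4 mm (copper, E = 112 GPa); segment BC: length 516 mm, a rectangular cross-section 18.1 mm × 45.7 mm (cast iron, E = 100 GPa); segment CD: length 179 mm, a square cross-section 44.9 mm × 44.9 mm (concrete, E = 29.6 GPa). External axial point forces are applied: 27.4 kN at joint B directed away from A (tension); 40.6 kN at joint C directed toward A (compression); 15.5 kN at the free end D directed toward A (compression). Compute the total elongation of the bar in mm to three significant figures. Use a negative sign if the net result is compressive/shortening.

Internal axial forces (sectioning from the free end, tension +): N_CD = -15.5 kN, N_BC = -56.1 kN, N_AB = -28.7 kN.
A_AB = 2411 mm².
A_BC = 827.2 mm².
A_CD = 2016 mm².
δ_AB = -28700·561/(2411·112000) = -0.05964 mm
δ_BC = -56100·516/(827.2·100000) = -0.35 mm
δ_CD = -15500·179/(2016·29600) = -0.04649 mm
δ = Σδ_i = -0.4561 mm.

-0.456 mm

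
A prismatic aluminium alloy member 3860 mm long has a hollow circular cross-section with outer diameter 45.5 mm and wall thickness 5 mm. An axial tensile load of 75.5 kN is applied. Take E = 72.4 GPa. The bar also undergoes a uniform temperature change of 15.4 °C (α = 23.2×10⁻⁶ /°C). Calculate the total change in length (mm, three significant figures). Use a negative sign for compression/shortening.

7.71 mm

A = 636.2 mm².
δ_mech = NL/(AE) = 75500·3860/(636.2·72400) = 6.327 mm.
δ_thermal = αLΔT = 23.2e-6·3860·15.4 = 1.379 mm.
δ = δ_mech + δ_thermal = 7.706 mm.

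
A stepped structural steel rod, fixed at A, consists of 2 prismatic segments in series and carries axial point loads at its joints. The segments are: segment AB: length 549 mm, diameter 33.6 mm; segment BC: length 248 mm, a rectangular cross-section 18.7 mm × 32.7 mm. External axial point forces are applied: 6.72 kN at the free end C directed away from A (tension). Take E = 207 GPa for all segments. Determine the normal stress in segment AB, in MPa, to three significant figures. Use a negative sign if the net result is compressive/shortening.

Internal axial forces (sectioning from the free end, tension +): N_BC = 6.72 kN, N_AB = 6.72 kN.
A_AB = 886.7 mm².
σ_AB = N_AB/A_AB = 6720/886.7 = 7.579 MPa.

7.58 MPa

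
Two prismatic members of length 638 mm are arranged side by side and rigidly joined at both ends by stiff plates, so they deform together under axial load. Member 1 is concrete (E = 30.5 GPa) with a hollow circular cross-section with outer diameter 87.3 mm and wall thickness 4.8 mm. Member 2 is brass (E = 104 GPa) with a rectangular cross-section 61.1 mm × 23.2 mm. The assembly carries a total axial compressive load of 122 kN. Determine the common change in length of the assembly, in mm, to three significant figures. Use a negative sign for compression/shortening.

-0.420 mm

A_1 = 1244 mm².
A_2 = 1418 mm².
Equal strain + equilibrium ⇒ each member carries load in proportion to AE: A₁E₁ = 37940000 N, A₂E₂ = 147400000 N, ΣAE = 185400000 N.
δ = PL/ΣAE = -122000·638/185400000 = -0.4199 mm.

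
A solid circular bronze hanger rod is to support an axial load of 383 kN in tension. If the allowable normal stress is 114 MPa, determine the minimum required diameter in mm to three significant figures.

65.4 mm

Required area A ≥ P/σ_allow = 383000/114 = 3360 mm².
For a solid circular section, d ≥ √(4A/π) = 65.4 mm.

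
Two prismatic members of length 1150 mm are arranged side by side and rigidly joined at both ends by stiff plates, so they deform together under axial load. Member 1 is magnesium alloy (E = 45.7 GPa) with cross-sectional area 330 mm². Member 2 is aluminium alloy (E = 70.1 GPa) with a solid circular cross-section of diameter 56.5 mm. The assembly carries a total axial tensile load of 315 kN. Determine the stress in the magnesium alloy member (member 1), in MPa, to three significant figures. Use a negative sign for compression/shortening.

75.4 MPa

A_2 = 2507 mm².
Equal strain + equilibrium ⇒ each member carries load in proportion to AE: A₁E₁ = 15080000 N, A₂E₂ = 175800000 N, ΣAE = 190800000 N.
σ₁ = P·E₁/ΣAE = 315000·45700/190800000 = 75.43 MPa.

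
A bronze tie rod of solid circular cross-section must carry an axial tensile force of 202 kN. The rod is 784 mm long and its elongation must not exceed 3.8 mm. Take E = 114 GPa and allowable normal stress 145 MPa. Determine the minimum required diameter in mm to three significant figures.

Required area A ≥ P/σ_allow = 202000/145 = 1393 mm².
For a solid circular section, d ≥ √(4A/π) = 42.12 mm.
Elongation limit: A ≥ PL/(Eδ_allow) = 202000·784/(114000·3.8) = 365.6 mm² ⇒ d ≥ 21.57 mm.
The stress limit governs.

42.1 mm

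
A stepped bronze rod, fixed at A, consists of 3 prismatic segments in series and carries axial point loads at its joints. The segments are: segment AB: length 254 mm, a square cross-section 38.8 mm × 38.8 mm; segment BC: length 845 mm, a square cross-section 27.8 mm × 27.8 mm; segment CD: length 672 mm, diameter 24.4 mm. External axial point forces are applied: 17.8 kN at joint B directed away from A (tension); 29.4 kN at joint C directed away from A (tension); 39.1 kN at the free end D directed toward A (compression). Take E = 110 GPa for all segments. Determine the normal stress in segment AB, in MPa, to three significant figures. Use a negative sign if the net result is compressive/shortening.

5.38 MPa

Internal axial forces (sectioning from the free end, tension +): N_CD = -39.1 kN, N_BC = -9.7 kN, N_AB = 8.1 kN.
A_AB = 1505 mm².
σ_AB = N_AB/A_AB = 8100/1505 = 5.38 MPa.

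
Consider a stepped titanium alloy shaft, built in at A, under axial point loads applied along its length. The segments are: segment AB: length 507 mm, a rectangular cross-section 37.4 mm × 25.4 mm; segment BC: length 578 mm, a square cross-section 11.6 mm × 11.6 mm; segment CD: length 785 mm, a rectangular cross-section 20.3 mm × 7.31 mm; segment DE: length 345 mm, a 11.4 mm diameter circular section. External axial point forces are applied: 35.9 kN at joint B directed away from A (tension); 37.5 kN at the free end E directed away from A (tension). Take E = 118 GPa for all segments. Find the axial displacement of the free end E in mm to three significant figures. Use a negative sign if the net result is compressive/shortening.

4.45 mm

Internal axial forces (sectioning from the free end, tension +): N_DE = 37.5 kN, N_CD = 37.5 kN, N_BC = 37.5 kN, N_AB = 73.4 kN.
A_AB = 950 mm².
A_BC = 134.6 mm².
A_CD = 148.4 mm².
A_DE = 102.1 mm².
δ_AB = 73400·507/(950·118000) = 0.332 mm
δ_BC = 37500·578/(134.6·118000) = 1.365 mm
δ_CD = 37500·785/(148.4·118000) = 1.681 mm
δ_DE = 37500·345/(102.1·118000) = 1.074 mm
δ = Σδ_i = 4.452 mm.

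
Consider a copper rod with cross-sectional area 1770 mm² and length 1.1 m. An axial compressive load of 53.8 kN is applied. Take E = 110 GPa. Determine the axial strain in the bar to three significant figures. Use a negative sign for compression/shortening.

-2.76e-04

σ = N/A = -30.4 MPa; ε = σ/E = -30.4/110000 = -2.763e-04.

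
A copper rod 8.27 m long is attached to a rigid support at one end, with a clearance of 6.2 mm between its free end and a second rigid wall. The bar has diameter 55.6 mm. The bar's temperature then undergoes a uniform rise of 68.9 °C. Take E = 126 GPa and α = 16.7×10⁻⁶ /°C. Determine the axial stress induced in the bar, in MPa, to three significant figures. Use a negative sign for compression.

-50.5 MPa

Free thermal expansion αLΔT = 16.7e-6 · 8270 · 68.9 = 9.516 mm.
The walls engage after the gap closes; constrained expansion = 9.516 − 6.2 = 3.316 mm.
The walls impose strain ε = −(3.316)/8270 = -4.0093e-04; σ = Eε = 126000 · -4.0093e-04 = -50.52 MPa.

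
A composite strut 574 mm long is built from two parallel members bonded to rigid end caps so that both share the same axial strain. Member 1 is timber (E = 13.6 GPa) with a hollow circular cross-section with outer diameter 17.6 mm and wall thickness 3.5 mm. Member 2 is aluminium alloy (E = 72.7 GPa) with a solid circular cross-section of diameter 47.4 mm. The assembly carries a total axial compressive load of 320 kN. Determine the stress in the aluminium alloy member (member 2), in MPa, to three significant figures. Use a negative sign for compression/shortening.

A_1 = 155 mm².
A_2 = 1765 mm².
Equal strain + equilibrium ⇒ each member carries load in proportion to AE: A₁E₁ = 2109000 N, A₂E₂ = 128300000 N, ΣAE = 130400000 N.
σ₂ = P·E₂/ΣAE = -320000·72700/130400000 = -178.4 MPa.

-178 MPa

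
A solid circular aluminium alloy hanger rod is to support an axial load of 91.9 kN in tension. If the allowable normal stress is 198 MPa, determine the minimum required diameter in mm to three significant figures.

24.3 mm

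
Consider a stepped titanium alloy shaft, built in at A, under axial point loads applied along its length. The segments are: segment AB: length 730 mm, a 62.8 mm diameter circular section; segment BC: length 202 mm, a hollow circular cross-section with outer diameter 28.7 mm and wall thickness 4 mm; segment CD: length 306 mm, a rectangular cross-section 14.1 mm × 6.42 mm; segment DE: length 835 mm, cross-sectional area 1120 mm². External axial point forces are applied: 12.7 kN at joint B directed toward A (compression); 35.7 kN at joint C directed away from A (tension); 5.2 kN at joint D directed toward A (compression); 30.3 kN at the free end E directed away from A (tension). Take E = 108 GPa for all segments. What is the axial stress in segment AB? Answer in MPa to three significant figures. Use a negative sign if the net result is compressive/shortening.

Internal axial forces (sectioning from the free end, tension +): N_DE = 30.3 kN, N_CD = 25.1 kN, N_BC = 60.8 kN, N_AB = 48.1 kN.
A_AB = 3097 mm².
σ_AB = N_AB/A_AB = 48100/3097 = 15.53 MPa.

15.5 MPa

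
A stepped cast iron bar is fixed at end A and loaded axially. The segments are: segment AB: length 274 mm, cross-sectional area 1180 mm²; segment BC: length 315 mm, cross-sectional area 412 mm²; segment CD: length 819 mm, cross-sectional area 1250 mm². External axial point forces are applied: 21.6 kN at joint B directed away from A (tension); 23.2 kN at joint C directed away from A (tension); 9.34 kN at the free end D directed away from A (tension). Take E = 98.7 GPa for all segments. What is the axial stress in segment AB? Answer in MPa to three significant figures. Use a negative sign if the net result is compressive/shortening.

Internal axial forces (sectioning from the free end, tension +): N_CD = 9.34 kN, N_BC = 32.54 kN, N_AB = 54.14 kN.
σ_AB = N_AB/A_AB = 54140/1180 = 45.88 MPa.

45.9 MPa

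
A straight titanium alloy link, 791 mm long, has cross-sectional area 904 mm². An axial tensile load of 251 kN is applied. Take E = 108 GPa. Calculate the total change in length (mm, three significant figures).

2.03 mm

δ_mech = NL/(AE) = 251000·791/(904·108000) = 2.034 mm.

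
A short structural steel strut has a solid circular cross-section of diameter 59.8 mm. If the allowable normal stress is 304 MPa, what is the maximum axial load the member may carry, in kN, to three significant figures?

854 kN

A = 2809 mm².
P_max = σ_allow · A = 304 · 2809 = 853800 N = 853.8 kN.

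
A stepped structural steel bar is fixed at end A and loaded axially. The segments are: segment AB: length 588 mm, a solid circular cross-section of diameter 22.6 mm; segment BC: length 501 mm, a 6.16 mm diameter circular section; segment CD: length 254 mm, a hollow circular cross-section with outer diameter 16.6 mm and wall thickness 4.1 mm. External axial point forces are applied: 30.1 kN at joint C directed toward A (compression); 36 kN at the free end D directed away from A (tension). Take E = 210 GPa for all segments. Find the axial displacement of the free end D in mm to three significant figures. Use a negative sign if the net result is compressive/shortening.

0.784 mm

Internal axial forces (sectioning from the free end, tension +): N_CD = 36 kN, N_BC = 5.9 kN, N_AB = 5.9 kN.
A_AB = 401.1 mm².
A_BC = 29.8 mm².
A_CD = 161 mm².
δ_AB = 5900·588/(401.1·210000) = 0.04118 mm
δ_BC = 5900·501/(29.8·210000) = 0.4723 mm
δ_CD = 36000·254/(161·210000) = 0.2704 mm
δ = Σδ_i = 0.7839 mm.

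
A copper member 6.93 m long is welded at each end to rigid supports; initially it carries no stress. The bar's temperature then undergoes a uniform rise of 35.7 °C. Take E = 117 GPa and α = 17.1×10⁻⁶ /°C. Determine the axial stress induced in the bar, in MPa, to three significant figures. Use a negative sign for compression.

Free thermal expansion αLΔT = 17.1e-6 · 6930 · 35.7 = 4.231 mm.
The walls impose strain ε = −(4.231)/6930 = -6.1047e-04; σ = Eε = 117000 · -6.1047e-04 = -71.42 MPa.

-71.4 MPa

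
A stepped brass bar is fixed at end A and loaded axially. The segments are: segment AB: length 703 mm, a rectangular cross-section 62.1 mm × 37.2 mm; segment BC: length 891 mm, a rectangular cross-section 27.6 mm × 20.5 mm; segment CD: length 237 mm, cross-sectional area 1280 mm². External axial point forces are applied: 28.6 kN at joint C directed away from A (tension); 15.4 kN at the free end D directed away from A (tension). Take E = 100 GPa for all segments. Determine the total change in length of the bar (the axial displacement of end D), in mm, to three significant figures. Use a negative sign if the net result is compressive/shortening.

0.855 mm

Internal axial forces (sectioning from the free end, tension +): N_CD = 15.4 kN, N_BC = 44 kN, N_AB = 44 kN.
A_AB = 2310 mm².
A_BC = 565.8 mm².
δ_AB = 44000·703/(2310·100000) = 0.1339 mm
δ_BC = 44000·891/(565.8·100000) = 0.6929 mm
δ_CD = 15400·237/(1280·100000) = 0.02851 mm
δ = Σδ_i = 0.8553 mm.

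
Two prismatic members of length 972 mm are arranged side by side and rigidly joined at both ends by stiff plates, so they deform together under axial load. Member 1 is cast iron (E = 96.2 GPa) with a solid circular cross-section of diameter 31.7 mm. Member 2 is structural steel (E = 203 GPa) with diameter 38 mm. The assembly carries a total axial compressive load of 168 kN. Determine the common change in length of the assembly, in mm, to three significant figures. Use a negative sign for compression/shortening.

-0.533 mm

A_1 = 789.2 mm².
A_2 = 1134 mm².
Equal strain + equilibrium ⇒ each member carries load in proportion to AE: A₁E₁ = 75920000 N, A₂E₂ = 230200000 N, ΣAE = 306200000 N.
δ = PL/ΣAE = -168000·972/306200000 = -0.5334 mm.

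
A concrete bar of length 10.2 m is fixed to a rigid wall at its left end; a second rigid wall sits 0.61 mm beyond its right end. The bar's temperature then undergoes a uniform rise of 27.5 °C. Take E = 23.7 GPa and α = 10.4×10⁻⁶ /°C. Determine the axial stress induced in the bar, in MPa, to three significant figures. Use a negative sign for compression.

-5.36 MPa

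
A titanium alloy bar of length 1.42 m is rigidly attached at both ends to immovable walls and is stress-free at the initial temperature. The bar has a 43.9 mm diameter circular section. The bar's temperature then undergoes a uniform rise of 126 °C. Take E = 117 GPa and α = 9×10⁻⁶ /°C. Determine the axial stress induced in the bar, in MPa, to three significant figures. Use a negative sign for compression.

-133 MPa

Free thermal expansion αLΔT = 9e-6 · 1420 · 126 = 1.61 mm.
The walls impose strain ε = −(1.61)/1420 = -1.1340e-03; σ = Eε = 117000 · -1.1340e-03 = -132.7 MPa.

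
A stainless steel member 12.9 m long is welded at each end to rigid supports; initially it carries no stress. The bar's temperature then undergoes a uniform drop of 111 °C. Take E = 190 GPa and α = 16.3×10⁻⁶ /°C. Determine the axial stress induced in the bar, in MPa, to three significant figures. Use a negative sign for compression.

344 MPa

Free thermal expansion αLΔT = 16.3e-6 · 12900 · -111 = -23.34 mm.
The walls impose strain ε = −(-23.34)/12900 = 1.8093e-03; σ = Eε = 190000 · 1.8093e-03 = 343.8 MPa.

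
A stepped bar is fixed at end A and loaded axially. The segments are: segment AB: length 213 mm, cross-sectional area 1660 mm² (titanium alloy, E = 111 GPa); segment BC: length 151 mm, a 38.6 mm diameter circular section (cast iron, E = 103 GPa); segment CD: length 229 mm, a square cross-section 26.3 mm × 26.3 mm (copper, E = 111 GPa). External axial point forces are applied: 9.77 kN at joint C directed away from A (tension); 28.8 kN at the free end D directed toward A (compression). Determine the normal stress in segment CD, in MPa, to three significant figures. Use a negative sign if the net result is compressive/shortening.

-41.6 MPa

Internal axial forces (sectioning from the free end, tension +): N_CD = -28.8 kN, N_BC = -19.03 kN, N_AB = -19.03 kN.
A_CD = 691.7 mm².
σ_CD = N_CD/A_CD = -28800/691.7 = -41.64 MPa.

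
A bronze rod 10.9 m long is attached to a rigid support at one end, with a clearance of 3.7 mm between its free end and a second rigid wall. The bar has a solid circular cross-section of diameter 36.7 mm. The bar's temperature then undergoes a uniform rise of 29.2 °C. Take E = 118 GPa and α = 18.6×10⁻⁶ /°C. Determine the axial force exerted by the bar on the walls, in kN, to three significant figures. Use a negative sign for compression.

-25.4 kN

Free thermal expansion αLΔT = 18.6e-6 · 10900 · 29.2 = 5.92 mm.
The walls engage after the gap closes; constrained expansion = 5.92 − 3.7 = 2.22 mm.
The walls impose strain ε = −(2.22)/10900 = -2.0367e-04; σ = Eε = 118000 · -2.0367e-04 = -24.03 MPa.
Wall reaction R = σ·A = -24.03·1058 = -25420 N = -25.42 kN.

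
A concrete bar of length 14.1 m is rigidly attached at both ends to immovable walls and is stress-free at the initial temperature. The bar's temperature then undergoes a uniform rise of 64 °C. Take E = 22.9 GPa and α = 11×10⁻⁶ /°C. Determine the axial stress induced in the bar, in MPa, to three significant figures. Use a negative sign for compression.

Free thermal expansion αLΔT = 11e-6 · 14100 · 64 = 9.926 mm.
The walls impose strain ε = −(9.926)/14100 = -7.0400e-04; σ = Eε = 22900 · -7.0400e-04 = -16.12 MPa.

-16.1 MPa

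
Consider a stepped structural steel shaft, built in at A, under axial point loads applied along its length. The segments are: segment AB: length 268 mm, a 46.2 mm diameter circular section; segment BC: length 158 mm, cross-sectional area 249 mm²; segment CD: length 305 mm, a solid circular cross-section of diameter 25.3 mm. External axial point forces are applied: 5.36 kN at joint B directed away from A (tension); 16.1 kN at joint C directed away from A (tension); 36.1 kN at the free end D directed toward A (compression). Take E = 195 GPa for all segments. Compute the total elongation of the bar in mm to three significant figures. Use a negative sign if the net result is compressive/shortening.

-0.189 mm

Internal axial forces (sectioning from the free end, tension +): N_CD = -36.1 kN, N_BC = -20 kN, N_AB = -14.64 kN.
A_AB = 1676 mm².
A_CD = 502.7 mm².
δ_AB = -14640·268/(1676·195000) = -0.012 mm
δ_BC = -20000·158/(249·195000) = -0.06508 mm
δ_CD = -36100·305/(502.7·195000) = -0.1123 mm
δ = Σδ_i = -0.1894 mm.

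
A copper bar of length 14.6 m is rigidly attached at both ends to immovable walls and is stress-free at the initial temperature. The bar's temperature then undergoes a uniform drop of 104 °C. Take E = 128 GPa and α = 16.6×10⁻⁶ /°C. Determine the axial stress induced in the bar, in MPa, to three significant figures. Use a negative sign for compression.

221 MPa

Free thermal expansion αLΔT = 16.6e-6 · 14600 · -104 = -25.21 mm.
The walls impose strain ε = −(-25.21)/14600 = 1.7264e-03; σ = Eε = 128000 · 1.7264e-03 = 221 MPa.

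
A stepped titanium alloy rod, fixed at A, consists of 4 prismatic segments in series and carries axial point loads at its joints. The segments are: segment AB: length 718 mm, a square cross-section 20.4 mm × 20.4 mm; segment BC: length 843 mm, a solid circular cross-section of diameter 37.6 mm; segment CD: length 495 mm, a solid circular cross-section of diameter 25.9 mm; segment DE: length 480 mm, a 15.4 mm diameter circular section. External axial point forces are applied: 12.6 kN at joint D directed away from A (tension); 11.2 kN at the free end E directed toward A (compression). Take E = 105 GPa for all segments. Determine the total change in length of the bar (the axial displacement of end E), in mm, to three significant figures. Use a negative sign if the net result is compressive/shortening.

-0.229 mm

Internal axial forces (sectioning from the free end, tension +): N_DE = -11.2 kN, N_CD = 1.4 kN, N_BC = 1.4 kN, N_AB = 1.4 kN.
A_AB = 416.2 mm².
A_BC = 1110 mm².
A_CD = 526.9 mm².
A_DE = 186.3 mm².
δ_AB = 1400·718/(416.2·105000) = 0.023 mm
δ_BC = 1400·843/(1110·105000) = 0.01012 mm
δ_CD = 1400·495/(526.9·105000) = 0.01253 mm
δ_DE = -11200·480/(186.3·105000) = -0.2749 mm
δ = Σδ_i = -0.2292 mm.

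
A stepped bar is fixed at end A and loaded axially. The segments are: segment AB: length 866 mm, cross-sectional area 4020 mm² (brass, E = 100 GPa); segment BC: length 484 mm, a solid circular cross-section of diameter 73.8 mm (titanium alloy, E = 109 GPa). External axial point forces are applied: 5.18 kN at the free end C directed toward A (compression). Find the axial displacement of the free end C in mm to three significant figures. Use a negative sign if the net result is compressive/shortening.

-0.0165 mm

Internal axial forces (sectioning from the free end, tension +): N_BC = -5.18 kN, N_AB = -5.18 kN.
A_BC = 4278 mm².
δ_AB = -5180·866/(4020·100000) = -0.01116 mm
δ_BC = -5180·484/(4278·109000) = -0.005377 mm
δ = Σδ_i = -0.01654 mm.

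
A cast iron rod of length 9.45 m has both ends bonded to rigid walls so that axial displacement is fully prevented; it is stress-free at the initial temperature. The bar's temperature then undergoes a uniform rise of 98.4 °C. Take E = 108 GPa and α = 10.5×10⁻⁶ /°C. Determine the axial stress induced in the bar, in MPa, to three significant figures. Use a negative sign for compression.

Free thermal expansion αLΔT = 10.5e-6 · 9450 · 98.4 = 9.764 mm.
The walls impose strain ε = −(9.764)/9450 = -1.0332e-03; σ = Eε = 108000 · -1.0332e-03 = -111.6 MPa.

-112 MPa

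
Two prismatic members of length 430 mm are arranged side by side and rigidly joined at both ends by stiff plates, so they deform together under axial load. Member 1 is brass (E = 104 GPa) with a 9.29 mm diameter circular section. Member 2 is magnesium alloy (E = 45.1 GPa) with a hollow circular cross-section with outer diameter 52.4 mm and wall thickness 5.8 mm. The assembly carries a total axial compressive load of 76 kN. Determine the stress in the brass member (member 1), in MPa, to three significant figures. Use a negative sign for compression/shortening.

-174 MPa

A_1 = 67.78 mm².
A_2 = 849.1 mm².
Equal strain + equilibrium ⇒ each member carries load in proportion to AE: A₁E₁ = 7049000 N, A₂E₂ = 38290000 N, ΣAE = 45340000 N.
σ₁ = P·E₁/ΣAE = -76000·104000/45340000 = -174.3 MPa.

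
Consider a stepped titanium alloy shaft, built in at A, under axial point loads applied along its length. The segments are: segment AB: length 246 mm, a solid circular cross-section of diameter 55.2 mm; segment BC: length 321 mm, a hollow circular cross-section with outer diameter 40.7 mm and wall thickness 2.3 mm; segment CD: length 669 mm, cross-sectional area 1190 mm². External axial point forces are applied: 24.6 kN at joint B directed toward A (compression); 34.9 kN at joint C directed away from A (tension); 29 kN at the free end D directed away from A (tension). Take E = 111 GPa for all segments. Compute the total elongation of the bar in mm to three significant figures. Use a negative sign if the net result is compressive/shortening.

0.849 mm

Internal axial forces (sectioning from the free end, tension +): N_CD = 29 kN, N_BC = 63.9 kN, N_AB = 39.3 kN.
A_AB = 2393 mm².
A_BC = 277.5 mm².
δ_AB = 39300·246/(2393·111000) = 0.03639 mm
δ_BC = 63900·321/(277.5·111000) = 0.666 mm
δ_CD = 29000·669/(1190·111000) = 0.1469 mm
δ = Σδ_i = 0.8493 mm.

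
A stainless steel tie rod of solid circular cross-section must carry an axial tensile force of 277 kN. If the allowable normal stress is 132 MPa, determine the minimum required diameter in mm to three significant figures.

Required area A ≥ P/σ_allow = 277000/132 = 2098 mm².
For a solid circular section, d ≥ √(4A/π) = 51.69 mm.

51.7 mm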